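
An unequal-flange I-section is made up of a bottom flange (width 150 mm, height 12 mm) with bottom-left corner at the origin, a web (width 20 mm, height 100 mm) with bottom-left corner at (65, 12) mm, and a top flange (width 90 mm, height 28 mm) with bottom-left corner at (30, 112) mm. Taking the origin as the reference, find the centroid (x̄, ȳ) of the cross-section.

Part | A | x̄ᵢ | ȳᵢ | A·x̄ᵢ | A·ȳᵢ
bottom flange | 1800.00 | 75.00 | 6.00 | 135000.00 | 10800.00
web | 2000.00 | 75.00 | 62.00 | 150000.00 | 124000.00
top flange | 2520.00 | 75.00 | 126.00 | 189000.00 | 317520.00
Σ | 6320.00 |  |  | 474000.00 | 452320.00
x̄ = 474000.00 / 6320.00 = 75.00 mm
ȳ = 452320.00 / 6320.00 = 71.57 mm

x̄ = 75.00 mm, ȳ = 71.57 mm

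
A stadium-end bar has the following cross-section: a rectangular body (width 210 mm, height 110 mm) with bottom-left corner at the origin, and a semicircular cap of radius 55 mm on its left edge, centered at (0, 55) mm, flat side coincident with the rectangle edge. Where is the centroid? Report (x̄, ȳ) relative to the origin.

rectangular body: A = 210 × 110 = 23100.00, centroid at (105.00, 55.00).
semicircular end: A = ½π·55² = 4751.66, centroid at (-23.34, 55.00).
ΣA = 27851.66 mm², ΣAx̄ = 2314583.33 mm³, ΣAȳ = 1531841.24 mm³.
x̄ = 2314583.33/27851.66 = 83.10 mm; ȳ = 1531841.24/27851.66 = 55.00 mm.

x̄ = 83.10 mm, ȳ = 55.00 mm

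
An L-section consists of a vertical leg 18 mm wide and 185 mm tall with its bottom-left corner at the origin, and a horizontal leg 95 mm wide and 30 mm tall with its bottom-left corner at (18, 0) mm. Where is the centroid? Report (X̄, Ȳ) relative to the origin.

vertical leg: A = 18 × 185 = 3330.00, centroid at (9.00, 92.50).
horizontal leg: A = 95 × 30 = 2850.00, centroid at (65.50, 15.00).
ΣA = 6180.00 mm²
ΣAX̄ = (3330.00)(9.00) + (2850.00)(65.50) = 216645.00 mm³
ΣAȲ = (3330.00)(92.50) + (2850.00)(15.00) = 350775.00 mm³
X̄ = 216645.00 / 6180.00 = 35.06 mm
Ȳ = 350775.00 / 6180.00 = 56.76 mm

X̄ = 35.06 mm, Ȳ = 56.76 mm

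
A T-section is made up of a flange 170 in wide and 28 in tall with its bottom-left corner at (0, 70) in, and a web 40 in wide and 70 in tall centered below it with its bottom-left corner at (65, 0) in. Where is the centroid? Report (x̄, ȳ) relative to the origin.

x̄ = 85.00 in, ȳ = 65.85 in

web: A = 40 × 70 = 2800.00, centroid at (85.00, 35.00).
flange: A = 170 × 28 = 4760.00, centroid at (85.00, 84.00).
ΣA = 7560.00 in², ΣAx̄ = 642600.00 in³, ΣAȳ = 497840.00 in³.
x̄ = 642600.00/7560.00 = 85.00 in; ȳ = 497840.00/7560.00 = 65.85 in.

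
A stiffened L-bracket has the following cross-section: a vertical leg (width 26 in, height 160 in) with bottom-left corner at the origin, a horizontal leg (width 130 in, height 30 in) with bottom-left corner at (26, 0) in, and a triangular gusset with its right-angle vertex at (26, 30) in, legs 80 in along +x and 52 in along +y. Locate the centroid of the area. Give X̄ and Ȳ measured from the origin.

X̄ = 51.14 in, Ȳ = 48.30 in

Part | A | x̄ᵢ | ȳᵢ | A·x̄ᵢ | A·ȳᵢ
vertical leg | 4160.00 | 13.00 | 80.00 | 54080.00 | 332800.00
horizontal leg | 3900.00 | 91.00 | 15.00 | 354900.00 | 58500.00
gusset | 2080.00 | 52.67 | 47.33 | 109546.67 | 98453.33
Σ | 10140.00 |  |  | 518526.67 | 489753.33
X̄ = 518526.67 / 10140.00 = 51.14 in
Ȳ = 489753.33 / 10140.00 = 48.30 in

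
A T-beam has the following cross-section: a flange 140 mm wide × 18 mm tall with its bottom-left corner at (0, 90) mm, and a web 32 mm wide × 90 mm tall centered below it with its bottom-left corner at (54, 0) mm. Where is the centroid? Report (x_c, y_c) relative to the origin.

x_c = 70.00 mm, y_c = 70.20 mm

Part | A | x̄ᵢ | ȳᵢ | A·x̄ᵢ | A·ȳᵢ
web | 2880.00 | 70.00 | 45.00 | 201600.00 | 129600.00
flange | 2520.00 | 70.00 | 99.00 | 176400.00 | 249480.00
Σ | 5400.00 |  |  | 378000.00 | 379080.00
x_c = 378000.00 / 5400.00 = 70.00 mm
y_c = 379080.00 / 5400.00 = 70.20 mm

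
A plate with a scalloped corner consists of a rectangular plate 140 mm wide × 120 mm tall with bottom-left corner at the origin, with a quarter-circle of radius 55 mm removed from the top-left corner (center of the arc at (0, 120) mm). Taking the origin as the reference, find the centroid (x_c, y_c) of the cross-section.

x_c = 77.68 mm, y_c = 53.96 mm

Part | A | x̄ᵢ | ȳᵢ | A·x̄ᵢ | A·ȳᵢ
plate | 16800.00 | 70.00 | 60.00 | 1176000.00 | 1008000.00
removed quarter-circle | -2375.83 | 23.34 | 96.66 | -55458.33 | -229641.20
Σ | 14424.17 |  |  | 1120541.67 | 778358.80
x_c = 1120541.67 / 14424.17 = 77.68 mm
y_c = 778358.80 / 14424.17 = 53.96 mm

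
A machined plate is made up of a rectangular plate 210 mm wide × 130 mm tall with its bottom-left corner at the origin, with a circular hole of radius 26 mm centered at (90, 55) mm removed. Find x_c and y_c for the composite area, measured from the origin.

Part | A | x̄ᵢ | ȳᵢ | A·x̄ᵢ | A·ȳᵢ
plate | 27300.00 | 105.00 | 65.00 | 2866500.00 | 1774500.00
hole | -2123.72 | 90.00 | 55.00 | -191134.50 | -116804.41
Σ | 25176.28 |  |  | 2675365.50 | 1657695.59
x_c = 2675365.50 / 25176.28 = 106.27 mm
y_c = 1657695.59 / 25176.28 = 65.84 mm

x_c = 106.27 mm, y_c = 65.84 mm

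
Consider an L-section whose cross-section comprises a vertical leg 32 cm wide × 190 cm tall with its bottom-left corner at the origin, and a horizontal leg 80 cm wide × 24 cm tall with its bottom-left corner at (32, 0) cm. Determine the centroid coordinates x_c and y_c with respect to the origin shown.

vertical leg: A = 32 × 190 = 6080.00, centroid at (16.00, 95.00).
horizontal leg: A = 80 × 24 = 1920.00, centroid at (72.00, 12.00).
ΣA = 8000.00 cm², ΣAx_c = 235520.00 cm³, ΣAy_c = 600640.00 cm³.
x_c = 235520.00/8000.00 = 29.44 cm; y_c = 600640.00/8000.00 = 75.08 cm.

x_c = 29.44 cm, y_c = 75.08 cm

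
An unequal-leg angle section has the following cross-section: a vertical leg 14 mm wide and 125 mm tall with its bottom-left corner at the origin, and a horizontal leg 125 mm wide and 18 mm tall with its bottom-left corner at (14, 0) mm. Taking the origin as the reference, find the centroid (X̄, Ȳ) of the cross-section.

vertical leg: A = 14 × 125 = 1750.00, centroid at (7.00, 62.50).
horizontal leg: A = 125 × 18 = 2250.00, centroid at (76.50, 9.00).
ΣA = 4000.00 mm²
ΣAX̄ = (1750.00)(7.00) + (2250.00)(76.50) = 184375.00 mm³
ΣAȲ = (1750.00)(62.50) + (2250.00)(9.00) = 129625.00 mm³
X̄ = 184375.00 / 4000.00 = 46.09 mm
Ȳ = 129625.00 / 4000.00 = 32.41 mm

X̄ = 46.09 mm, Ȳ = 32.41 mm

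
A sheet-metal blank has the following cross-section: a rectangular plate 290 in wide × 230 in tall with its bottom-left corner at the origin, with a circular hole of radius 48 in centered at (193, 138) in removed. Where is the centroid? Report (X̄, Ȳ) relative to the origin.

X̄ = 139.16 in, Ȳ = 112.20 in

plate: A = 290 × 230 = 66700.00, centroid at (145.00, 115.00).
hole: A = −π·48² = -7238.23, centroid at (193.00, 138.00).
ΣA = 59461.77 in²
ΣAX̄ = (66700.00)(145.00) + (-7238.23)(193.00) = 8274521.71 in³
ΣAȲ = (66700.00)(115.00) + (-7238.23)(138.00) = 6671624.33 in³
X̄ = 8274521.71 / 59461.77 = 139.16 in
Ȳ = 6671624.33 / 59461.77 = 112.20 in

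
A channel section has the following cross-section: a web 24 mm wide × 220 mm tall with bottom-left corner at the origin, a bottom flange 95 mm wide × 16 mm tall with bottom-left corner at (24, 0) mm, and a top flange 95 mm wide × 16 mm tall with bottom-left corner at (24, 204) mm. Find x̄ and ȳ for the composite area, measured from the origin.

Part | A | x̄ᵢ | ȳᵢ | A·x̄ᵢ | A·ȳᵢ
web | 5280.00 | 12.00 | 110.00 | 63360.00 | 580800.00
bottom flange | 1520.00 | 71.50 | 8.00 | 108680.00 | 12160.00
top flange | 1520.00 | 71.50 | 212.00 | 108680.00 | 322240.00
Σ | 8320.00 |  |  | 280720.00 | 915200.00
x̄ = 280720.00 / 8320.00 = 33.74 mm
ȳ = 915200.00 / 8320.00 = 110.00 mm

x̄ = 33.74 mm, ȳ = 110.00 mm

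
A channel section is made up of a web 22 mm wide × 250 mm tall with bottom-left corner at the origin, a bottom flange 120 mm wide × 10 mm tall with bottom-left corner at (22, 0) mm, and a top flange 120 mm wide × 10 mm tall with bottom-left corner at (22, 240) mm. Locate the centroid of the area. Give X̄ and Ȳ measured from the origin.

web: A = 22 × 250 = 5500.00, centroid at (11.00, 125.00).
bottom flange: A = 120 × 10 = 1200.00, centroid at (82.00, 5.00).
top flange: A = 120 × 10 = 1200.00, centroid at (82.00, 245.00).
ΣA = 7900.00 mm², ΣAX̄ = 257300.00 mm³, ΣAȲ = 987500.00 mm³.
X̄ = 257300.00/7900.00 = 32.57 mm; Ȳ = 987500.00/7900.00 = 125.00 mm.

X̄ = 32.57 mm, Ȳ = 125.00 mm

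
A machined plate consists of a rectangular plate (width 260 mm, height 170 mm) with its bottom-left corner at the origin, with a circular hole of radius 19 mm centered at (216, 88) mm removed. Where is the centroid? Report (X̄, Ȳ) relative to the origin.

plate: A = 260 × 170 = 44200.00, centroid at (130.00, 85.00).
hole: A = −π·19² = -1134.11, centroid at (216.00, 88.00).
ΣA = 43065.89 mm²
ΣAX̄ = (44200.00)(130.00) + (-1134.11)(216.00) = 5501031.17 mm³
ΣAȲ = (44200.00)(85.00) + (-1134.11)(88.00) = 3657197.88 mm³
X̄ = 5501031.17 / 43065.89 = 127.74 mm
Ȳ = 3657197.88 / 43065.89 = 84.92 mm

X̄ = 127.74 mm, Ȳ = 84.92 mm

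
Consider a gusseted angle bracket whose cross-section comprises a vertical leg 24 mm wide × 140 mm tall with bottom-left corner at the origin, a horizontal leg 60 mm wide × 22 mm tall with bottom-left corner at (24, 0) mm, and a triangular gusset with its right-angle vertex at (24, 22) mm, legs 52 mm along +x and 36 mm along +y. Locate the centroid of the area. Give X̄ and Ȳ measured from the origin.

vertical leg: A = 24 × 140 = 3360.00, centroid at (12.00, 70.00).
horizontal leg: A = 60 × 22 = 1320.00, centroid at (54.00, 11.00).
gusset: A = ½·52·36 = 936.00, centroid at (41.33, 34.00).
ΣA = 5616.00 mm²
ΣAX̄ = (3360.00)(12.00) + (1320.00)(54.00) + (936.00)(41.33) = 150288.00 mm³
ΣAȲ = (3360.00)(70.00) + (1320.00)(11.00) + (936.00)(34.00) = 281544.00 mm³
X̄ = 150288.00 / 5616.00 = 26.76 mm
Ȳ = 281544.00 / 5616.00 = 50.13 mm

X̄ = 26.76 mm, Ȳ = 50.13 mm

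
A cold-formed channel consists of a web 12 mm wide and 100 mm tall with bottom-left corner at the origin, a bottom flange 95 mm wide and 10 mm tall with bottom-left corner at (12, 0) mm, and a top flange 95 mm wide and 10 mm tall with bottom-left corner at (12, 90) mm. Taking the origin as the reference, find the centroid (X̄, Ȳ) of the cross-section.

web: A = 12 × 100 = 1200.00, centroid at (6.00, 50.00).
bottom flange: A = 95 × 10 = 950.00, centroid at (59.50, 5.00).
top flange: A = 95 × 10 = 950.00, centroid at (59.50, 95.00).
ΣA = 3100.00 mm², ΣAX̄ = 120250.00 mm³, ΣAȲ = 155000.00 mm³.
X̄ = 120250.00/3100.00 = 38.79 mm; Ȳ = 155000.00/3100.00 = 50.00 mm.

X̄ = 38.79 mm, Ȳ = 50.00 mm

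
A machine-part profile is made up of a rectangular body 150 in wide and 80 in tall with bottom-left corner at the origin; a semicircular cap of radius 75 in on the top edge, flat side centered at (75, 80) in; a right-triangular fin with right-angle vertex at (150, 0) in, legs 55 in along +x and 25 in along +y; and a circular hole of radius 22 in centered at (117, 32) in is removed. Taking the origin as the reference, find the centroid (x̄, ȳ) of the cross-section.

x̄ = 75.02 in, ȳ = 71.25 in

rectangular body: A = 150 × 80 = 12000.00, centroid at (75.00, 40.00).
semicircular top: A = ½π·75² = 8835.73, centroid at (75.00, 111.83).
triangular fin: A = ½·55·25 = 687.50, centroid at (168.33, 8.33).
hole: A = −π·22² = -1520.53, centroid at (117.00, 32.00).
ΣA = 20002.70 in²
ΣAx̄ = (12000.00)(75.00) + (8835.73)(75.00) + (687.50)(168.33) + (-1520.53)(117.00) = 1500506.76 in³
ΣAȳ = (12000.00)(40.00) + (8835.73)(111.83) + (687.50)(8.33) + (-1520.53)(32.00) = 1425180.53 in³
x̄ = 1500506.76 / 20002.70 = 75.02 in
ȳ = 1425180.53 / 20002.70 = 71.25 in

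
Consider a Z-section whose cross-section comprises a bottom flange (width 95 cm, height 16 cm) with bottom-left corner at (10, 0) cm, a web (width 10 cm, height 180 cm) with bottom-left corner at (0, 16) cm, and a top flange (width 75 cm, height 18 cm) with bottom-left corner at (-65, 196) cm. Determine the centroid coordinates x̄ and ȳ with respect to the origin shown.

bottom flange: A = 95 × 16 = 1520.00, centroid at (57.50, 8.00).
web: A = 10 × 180 = 1800.00, centroid at (5.00, 106.00).
top flange: A = 75 × 18 = 1350.00, centroid at (-27.50, 205.00).
ΣA = 4670.00 cm²
ΣAx̄ = (1520.00)(57.50) + (1800.00)(5.00) + (1350.00)(-27.50) = 59275.00 cm³
ΣAȳ = (1520.00)(8.00) + (1800.00)(106.00) + (1350.00)(205.00) = 479710.00 cm³
x̄ = 59275.00 / 4670.00 = 12.69 cm
ȳ = 479710.00 / 4670.00 = 102.72 cm

x̄ = 12.69 cm, ȳ = 102.72 cm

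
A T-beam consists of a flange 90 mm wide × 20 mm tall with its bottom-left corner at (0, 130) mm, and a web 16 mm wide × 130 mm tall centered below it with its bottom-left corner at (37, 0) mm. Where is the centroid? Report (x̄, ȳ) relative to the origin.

x̄ = 45.00 mm, ȳ = 99.79 mm

web: A = 16 × 130 = 2080.00, centroid at (45.00, 65.00).
flange: A = 90 × 20 = 1800.00, centroid at (45.00, 140.00).
ΣA = 3880.00 mm², ΣAx̄ = 174600.00 mm³, ΣAȳ = 387200.00 mm³.
x̄ = 174600.00/3880.00 = 45.00 mm; ȳ = 387200.00/3880.00 = 99.79 mm.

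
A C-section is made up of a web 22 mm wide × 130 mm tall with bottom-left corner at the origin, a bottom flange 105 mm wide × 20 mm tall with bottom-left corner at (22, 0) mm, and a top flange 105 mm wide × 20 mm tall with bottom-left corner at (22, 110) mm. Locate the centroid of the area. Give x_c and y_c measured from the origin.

web: A = 22 × 130 = 2860.00, centroid at (11.00, 65.00).
bottom flange: A = 105 × 20 = 2100.00, centroid at (74.50, 10.00).
top flange: A = 105 × 20 = 2100.00, centroid at (74.50, 120.00).
ΣA = 7060.00 mm²
ΣAx_c = (2860.00)(11.00) + (2100.00)(74.50) + (2100.00)(74.50) = 344360.00 mm³
ΣAy_c = (2860.00)(65.00) + (2100.00)(10.00) + (2100.00)(120.00) = 458900.00 mm³
x_c = 344360.00 / 7060.00 = 48.78 mm
y_c = 458900.00 / 7060.00 = 65.00 mm

x_c = 48.78 mm, y_c = 65.00 mm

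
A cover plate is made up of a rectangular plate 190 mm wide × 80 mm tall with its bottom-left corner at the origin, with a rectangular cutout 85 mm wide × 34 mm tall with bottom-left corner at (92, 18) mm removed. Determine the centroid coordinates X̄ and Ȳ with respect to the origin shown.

plate: A = 190 × 80 = 15200.00, centroid at (95.00, 40.00).
hole: A = −(85 × 34) = -2890.00, centroid at (134.50, 35.00).
ΣA = 12310.00 mm²
ΣAX̄ = (15200.00)(95.00) + (-2890.00)(134.50) = 1055295.00 mm³
ΣAȲ = (15200.00)(40.00) + (-2890.00)(35.00) = 506850.00 mm³
X̄ = 1055295.00 / 12310.00 = 85.73 mm
Ȳ = 506850.00 / 12310.00 = 41.17 mm

X̄ = 85.73 mm, Ȳ = 41.17 mm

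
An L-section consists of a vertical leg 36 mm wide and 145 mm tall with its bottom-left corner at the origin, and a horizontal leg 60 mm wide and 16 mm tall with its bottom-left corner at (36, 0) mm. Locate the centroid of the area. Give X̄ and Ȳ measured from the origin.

X̄ = 25.46 mm, Ȳ = 62.48 mm

Part | A | x̄ᵢ | ȳᵢ | A·x̄ᵢ | A·ȳᵢ
vertical leg | 5220.00 | 18.00 | 72.50 | 93960.00 | 378450.00
horizontal leg | 960.00 | 66.00 | 8.00 | 63360.00 | 7680.00
Σ | 6180.00 |  |  | 157320.00 | 386130.00
X̄ = 157320.00 / 6180.00 = 25.46 mm
Ȳ = 386130.00 / 6180.00 = 62.48 mm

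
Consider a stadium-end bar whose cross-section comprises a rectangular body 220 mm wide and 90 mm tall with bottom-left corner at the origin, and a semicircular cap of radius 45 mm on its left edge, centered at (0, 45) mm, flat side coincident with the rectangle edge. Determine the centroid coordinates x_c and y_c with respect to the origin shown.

x_c = 92.13 mm, y_c = 45.00 mm

rectangular body: A = 220 × 90 = 19800.00, centroid at (110.00, 45.00).
semicircular end: A = ½π·45² = 3180.86, centroid at (-19.10, 45.00).
ΣA = 22980.86 mm², ΣAx_c = 2117250.00 mm³, ΣAy_c = 1034138.82 mm³.
x_c = 2117250.00/22980.86 = 92.13 mm; y_c = 1034138.82/22980.86 = 45.00 mm.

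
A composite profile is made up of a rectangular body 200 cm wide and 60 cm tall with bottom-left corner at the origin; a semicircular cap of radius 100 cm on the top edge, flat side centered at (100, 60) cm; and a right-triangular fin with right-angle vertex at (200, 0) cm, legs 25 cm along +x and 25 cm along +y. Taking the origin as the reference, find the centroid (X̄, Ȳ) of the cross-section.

X̄ = 101.21 cm, Ȳ = 70.37 cm

rectangular body: A = 200 × 60 = 12000.00, centroid at (100.00, 30.00).
semicircular top: A = ½π·100² = 15707.96, centroid at (100.00, 102.44).
triangular fin: A = ½·25·25 = 312.50, centroid at (208.33, 8.33).
ΣA = 28020.46 cm², ΣAX̄ = 2835900.49 cm³, ΣAȲ = 1971748.63 cm³.
X̄ = 2835900.49/28020.46 = 101.21 cm; Ȳ = 1971748.63/28020.46 = 70.37 cm.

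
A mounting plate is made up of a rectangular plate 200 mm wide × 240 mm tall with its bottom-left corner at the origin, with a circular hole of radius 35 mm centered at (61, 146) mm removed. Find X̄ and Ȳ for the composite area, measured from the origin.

X̄ = 103.40 mm, Ȳ = 117.73 mm

plate: A = 200 × 240 = 48000.00, centroid at (100.00, 120.00).
hole: A = −π·35² = -3848.45, centroid at (61.00, 146.00).
ΣA = 44151.55 mm²
ΣAX̄ = (48000.00)(100.00) + (-3848.45)(61.00) = 4565244.49 mm³
ΣAȲ = (48000.00)(120.00) + (-3848.45)(146.00) = 5198126.15 mm³
X̄ = 4565244.49 / 44151.55 = 103.40 mm
Ȳ = 5198126.15 / 44151.55 = 117.73 mm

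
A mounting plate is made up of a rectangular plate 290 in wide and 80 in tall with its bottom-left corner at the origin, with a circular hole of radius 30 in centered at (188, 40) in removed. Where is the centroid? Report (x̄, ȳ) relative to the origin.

plate: A = 290 × 80 = 23200.00, centroid at (145.00, 40.00).
hole: A = −π·30² = -2827.43, centroid at (188.00, 40.00).
ΣA = 20372.57 in², ΣAx̄ = 2832442.52 in³, ΣAȳ = 814902.66 in³.
x̄ = 2832442.52/20372.57 = 139.03 in; ȳ = 814902.66/20372.57 = 40.00 in.

x̄ = 139.03 in, ȳ = 40.00 in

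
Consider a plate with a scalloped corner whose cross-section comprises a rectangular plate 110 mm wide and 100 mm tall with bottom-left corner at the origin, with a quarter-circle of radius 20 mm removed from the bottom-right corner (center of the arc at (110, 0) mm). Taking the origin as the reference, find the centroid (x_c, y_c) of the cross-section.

plate: A = 110 × 100 = 11000.00, centroid at (55.00, 50.00).
removed quarter-circle: A = −¼π·20² = -314.16, centroid at (101.51, 8.49).
ΣA = 10685.84 mm²
ΣAx_c = (11000.00)(55.00) + (-314.16)(101.51) = 573109.15 mm³
ΣAy_c = (11000.00)(50.00) + (-314.16)(8.49) = 547333.33 mm³
x_c = 573109.15 / 10685.84 = 53.63 mm
y_c = 547333.33 / 10685.84 = 51.22 mm

x_c = 53.63 mm, y_c = 51.22 mm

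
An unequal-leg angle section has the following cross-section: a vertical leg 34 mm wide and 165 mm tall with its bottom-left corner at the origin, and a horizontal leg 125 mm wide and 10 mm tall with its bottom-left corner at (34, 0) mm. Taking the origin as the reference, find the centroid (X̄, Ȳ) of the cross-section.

X̄ = 31.49 mm, Ȳ = 68.38 mm

vertical leg: A = 34 × 165 = 5610.00, centroid at (17.00, 82.50).
horizontal leg: A = 125 × 10 = 1250.00, centroid at (96.50, 5.00).
ΣA = 6860.00 mm², ΣAX̄ = 215995.00 mm³, ΣAȲ = 469075.00 mm³.
X̄ = 215995.00/6860.00 = 31.49 mm; Ȳ = 469075.00/6860.00 = 68.38 mm.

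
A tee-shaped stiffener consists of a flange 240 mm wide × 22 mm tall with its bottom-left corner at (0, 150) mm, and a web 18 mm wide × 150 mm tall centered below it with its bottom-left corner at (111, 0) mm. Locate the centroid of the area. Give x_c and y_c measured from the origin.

x_c = 120.00 mm, y_c = 131.90 mm

web: A = 18 × 150 = 2700.00, centroid at (120.00, 75.00).
flange: A = 240 × 22 = 5280.00, centroid at (120.00, 161.00).
ΣA = 7980.00 mm², ΣAx_c = 957600.00 mm³, ΣAy_c = 1052580.00 mm³.
x_c = 957600.00/7980.00 = 120.00 mm; y_c = 1052580.00/7980.00 = 131.90 mm.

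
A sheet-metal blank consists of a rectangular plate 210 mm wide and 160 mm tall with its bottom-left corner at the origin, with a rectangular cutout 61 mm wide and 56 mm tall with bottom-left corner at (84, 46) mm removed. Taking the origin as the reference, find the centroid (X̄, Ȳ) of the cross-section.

X̄ = 103.92 mm, Ȳ = 80.68 mm

plate: A = 210 × 160 = 33600.00, centroid at (105.00, 80.00).
hole: A = −(61 × 56) = -3416.00, centroid at (114.50, 74.00).
ΣA = 30184.00 mm²
ΣAX̄ = (33600.00)(105.00) + (-3416.00)(114.50) = 3136868.00 mm³
ΣAȲ = (33600.00)(80.00) + (-3416.00)(74.00) = 2435216.00 mm³
X̄ = 3136868.00 / 30184.00 = 103.92 mm
Ȳ = 2435216.00 / 30184.00 = 80.68 mm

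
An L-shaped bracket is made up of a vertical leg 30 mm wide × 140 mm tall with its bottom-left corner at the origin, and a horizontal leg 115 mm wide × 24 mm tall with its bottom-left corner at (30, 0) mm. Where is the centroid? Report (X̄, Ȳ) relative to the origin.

X̄ = 43.75 mm, Ȳ = 47.00 mm

vertical leg: A = 30 × 140 = 4200.00, centroid at (15.00, 70.00).
horizontal leg: A = 115 × 24 = 2760.00, centroid at (87.50, 12.00).
ΣA = 6960.00 mm²
ΣAX̄ = (4200.00)(15.00) + (2760.00)(87.50) = 304500.00 mm³
ΣAȲ = (4200.00)(70.00) + (2760.00)(12.00) = 327120.00 mm³
X̄ = 304500.00 / 6960.00 = 43.75 mm
Ȳ = 327120.00 / 6960.00 = 47.00 mm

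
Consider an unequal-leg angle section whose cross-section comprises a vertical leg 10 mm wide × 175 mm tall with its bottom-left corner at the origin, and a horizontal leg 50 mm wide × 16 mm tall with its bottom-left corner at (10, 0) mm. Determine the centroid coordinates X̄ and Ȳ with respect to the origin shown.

vertical leg: A = 10 × 175 = 1750.00, centroid at (5.00, 87.50).
horizontal leg: A = 50 × 16 = 800.00, centroid at (35.00, 8.00).
ΣA = 2550.00 mm²
ΣAX̄ = (1750.00)(5.00) + (800.00)(35.00) = 36750.00 mm³
ΣAȲ = (1750.00)(87.50) + (800.00)(8.00) = 159525.00 mm³
X̄ = 36750.00 / 2550.00 = 14.41 mm
Ȳ = 159525.00 / 2550.00 = 62.56 mm

X̄ = 14.41 mm, Ȳ = 62.56 mm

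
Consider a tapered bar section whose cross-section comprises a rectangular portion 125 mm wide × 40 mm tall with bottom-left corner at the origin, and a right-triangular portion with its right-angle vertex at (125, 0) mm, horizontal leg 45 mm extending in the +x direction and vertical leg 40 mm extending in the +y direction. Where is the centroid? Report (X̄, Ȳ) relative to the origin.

rectangular portion: A = 125 × 40 = 5000.00, centroid at (62.50, 20.00).
triangular portion: A = ½·45·40 = 900.00, centroid at (140.00, 13.33).
ΣA = 5900.00 mm², ΣAX̄ = 438500.00 mm³, ΣAȲ = 112000.00 mm³.
X̄ = 438500.00/5900.00 = 74.32 mm; Ȳ = 112000.00/5900.00 = 18.98 mm.

X̄ = 74.32 mm, Ȳ = 18.98 mm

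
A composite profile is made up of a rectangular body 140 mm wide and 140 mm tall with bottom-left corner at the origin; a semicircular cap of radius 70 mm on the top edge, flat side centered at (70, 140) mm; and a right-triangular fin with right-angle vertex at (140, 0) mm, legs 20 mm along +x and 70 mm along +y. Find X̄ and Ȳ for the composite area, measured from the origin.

rectangular body: A = 140 × 140 = 19600.00, centroid at (70.00, 70.00).
semicircular top: A = ½π·70² = 7696.90, centroid at (70.00, 169.71).
triangular fin: A = ½·20·70 = 700.00, centroid at (146.67, 23.33).
ΣA = 27996.90 mm², ΣAX̄ = 2013449.81 mm³, ΣAȲ = 2694566.28 mm³.
X̄ = 2013449.81/27996.90 = 71.92 mm; Ȳ = 2694566.28/27996.90 = 96.25 mm.

X̄ = 71.92 mm, Ȳ = 96.25 mm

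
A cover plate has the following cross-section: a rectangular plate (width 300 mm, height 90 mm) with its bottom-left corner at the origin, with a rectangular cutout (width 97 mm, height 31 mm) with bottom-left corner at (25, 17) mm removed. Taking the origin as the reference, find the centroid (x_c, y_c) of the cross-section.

plate: A = 300 × 90 = 27000.00, centroid at (150.00, 45.00).
hole: A = −(97 × 31) = -3007.00, centroid at (73.50, 32.50).
ΣA = 23993.00 mm²
ΣAx_c = (27000.00)(150.00) + (-3007.00)(73.50) = 3828985.50 mm³
ΣAy_c = (27000.00)(45.00) + (-3007.00)(32.50) = 1117272.50 mm³
x_c = 3828985.50 / 23993.00 = 159.59 mm
y_c = 1117272.50 / 23993.00 = 46.57 mm

x_c = 159.59 mm, y_c = 46.57 mm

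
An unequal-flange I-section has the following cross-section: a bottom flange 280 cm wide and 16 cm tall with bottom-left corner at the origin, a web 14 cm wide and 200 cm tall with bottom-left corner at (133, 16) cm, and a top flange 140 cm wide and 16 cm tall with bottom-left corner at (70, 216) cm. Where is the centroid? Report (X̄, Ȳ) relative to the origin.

bottom flange: A = 280 × 16 = 4480.00, centroid at (140.00, 8.00).
web: A = 14 × 200 = 2800.00, centroid at (140.00, 116.00).
top flange: A = 140 × 16 = 2240.00, centroid at (140.00, 224.00).
ΣA = 9520.00 cm²
ΣAX̄ = (4480.00)(140.00) + (2800.00)(140.00) + (2240.00)(140.00) = 1332800.00 cm³
ΣAȲ = (4480.00)(8.00) + (2800.00)(116.00) + (2240.00)(224.00) = 862400.00 cm³
X̄ = 1332800.00 / 9520.00 = 140.00 cm
Ȳ = 862400.00 / 9520.00 = 90.59 cm

X̄ = 140.00 cm, Ȳ = 90.59 cm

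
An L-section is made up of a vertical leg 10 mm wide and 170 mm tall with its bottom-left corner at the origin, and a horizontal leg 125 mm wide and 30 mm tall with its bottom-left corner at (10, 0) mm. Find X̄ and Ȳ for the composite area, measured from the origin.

X̄ = 51.44 mm, Ȳ = 36.83 mm

Part | A | x̄ᵢ | ȳᵢ | A·x̄ᵢ | A·ȳᵢ
vertical leg | 1700.00 | 5.00 | 85.00 | 8500.00 | 144500.00
horizontal leg | 3750.00 | 72.50 | 15.00 | 271875.00 | 56250.00
Σ | 5450.00 |  |  | 280375.00 | 200750.00
X̄ = 280375.00 / 5450.00 = 51.44 mm
Ȳ = 200750.00 / 5450.00 = 36.83 mm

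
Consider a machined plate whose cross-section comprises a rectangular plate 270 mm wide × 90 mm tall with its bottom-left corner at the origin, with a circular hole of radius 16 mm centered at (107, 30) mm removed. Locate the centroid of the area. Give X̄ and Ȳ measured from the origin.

X̄ = 135.96 mm, Ȳ = 45.51 mm

Part | A | x̄ᵢ | ȳᵢ | A·x̄ᵢ | A·ȳᵢ
plate | 24300.00 | 135.00 | 45.00 | 3280500.00 | 1093500.00
hole | -804.25 | 107.00 | 30.00 | -86054.51 | -24127.43
Σ | 23495.75 |  |  | 3194445.49 | 1069372.57
X̄ = 3194445.49 / 23495.75 = 135.96 mm
Ȳ = 1069372.57 / 23495.75 = 45.51 mm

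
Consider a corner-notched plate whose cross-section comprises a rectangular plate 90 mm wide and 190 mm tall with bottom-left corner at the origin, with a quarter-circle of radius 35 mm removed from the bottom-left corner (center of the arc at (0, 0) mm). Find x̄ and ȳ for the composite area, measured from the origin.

plate: A = 90 × 190 = 17100.00, centroid at (45.00, 95.00).
removed quarter-circle: A = −¼π·35² = -962.11, centroid at (14.85, 14.85).
ΣA = 16137.89 mm², ΣAx̄ = 755208.33 mm³, ΣAȳ = 1610208.33 mm³.
x̄ = 755208.33/16137.89 = 46.80 mm; ȳ = 1610208.33/16137.89 = 99.78 mm.

x̄ = 46.80 mm, ȳ = 99.78 mm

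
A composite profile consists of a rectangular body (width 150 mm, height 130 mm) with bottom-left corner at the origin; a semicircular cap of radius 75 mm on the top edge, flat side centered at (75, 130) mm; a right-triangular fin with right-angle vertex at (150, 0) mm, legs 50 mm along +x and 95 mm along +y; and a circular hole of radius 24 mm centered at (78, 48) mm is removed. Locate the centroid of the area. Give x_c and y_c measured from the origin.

Part | A | x̄ᵢ | ȳᵢ | A·x̄ᵢ | A·ȳᵢ
rectangular body | 19500.00 | 75.00 | 65.00 | 1462500.00 | 1267500.00
semicircular top | 8835.73 | 75.00 | 161.83 | 662679.70 | 1429894.81
triangular fin | 2375.00 | 166.67 | 31.67 | 395833.33 | 75208.33
hole | -1809.56 | 78.00 | 48.00 | -141145.47 | -86858.75
Σ | 28901.17 |  |  | 2379867.56 | 2685744.39
x_c = 2379867.56 / 28901.17 = 82.35 mm
y_c = 2685744.39 / 28901.17 = 92.93 mm

x_c = 82.35 mm, y_c = 92.93 mm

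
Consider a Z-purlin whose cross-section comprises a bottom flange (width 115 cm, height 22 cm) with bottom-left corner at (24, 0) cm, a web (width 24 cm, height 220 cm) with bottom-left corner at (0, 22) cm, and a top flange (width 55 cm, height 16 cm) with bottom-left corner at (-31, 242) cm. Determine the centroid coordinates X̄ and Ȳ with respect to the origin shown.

bottom flange: A = 115 × 22 = 2530.00, centroid at (81.50, 11.00).
web: A = 24 × 220 = 5280.00, centroid at (12.00, 132.00).
top flange: A = 55 × 16 = 880.00, centroid at (-3.50, 250.00).
ΣA = 8690.00 cm²
ΣAX̄ = (2530.00)(81.50) + (5280.00)(12.00) + (880.00)(-3.50) = 266475.00 cm³
ΣAȲ = (2530.00)(11.00) + (5280.00)(132.00) + (880.00)(250.00) = 944790.00 cm³
X̄ = 266475.00 / 8690.00 = 30.66 cm
Ȳ = 944790.00 / 8690.00 = 108.72 cm

X̄ = 30.66 cm, Ȳ = 108.72 cm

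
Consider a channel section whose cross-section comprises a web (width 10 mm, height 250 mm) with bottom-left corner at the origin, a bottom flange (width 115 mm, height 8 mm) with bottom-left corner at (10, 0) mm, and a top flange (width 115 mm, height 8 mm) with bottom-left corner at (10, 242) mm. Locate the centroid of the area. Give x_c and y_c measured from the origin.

x_c = 31.50 mm, y_c = 125.00 mm

web: A = 10 × 250 = 2500.00, centroid at (5.00, 125.00).
bottom flange: A = 115 × 8 = 920.00, centroid at (67.50, 4.00).
top flange: A = 115 × 8 = 920.00, centroid at (67.50, 246.00).
ΣA = 4340.00 mm²
ΣAx_c = (2500.00)(5.00) + (920.00)(67.50) + (920.00)(67.50) = 136700.00 mm³
ΣAy_c = (2500.00)(125.00) + (920.00)(4.00) + (920.00)(246.00) = 542500.00 mm³
x_c = 136700.00 / 4340.00 = 31.50 mm
y_c = 542500.00 / 4340.00 = 125.00 mm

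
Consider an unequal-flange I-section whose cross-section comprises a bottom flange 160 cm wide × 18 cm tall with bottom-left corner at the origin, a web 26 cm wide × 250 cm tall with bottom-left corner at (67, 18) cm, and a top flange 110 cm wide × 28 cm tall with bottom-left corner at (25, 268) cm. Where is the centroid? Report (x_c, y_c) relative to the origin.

bottom flange: A = 160 × 18 = 2880.00, centroid at (80.00, 9.00).
web: A = 26 × 250 = 6500.00, centroid at (80.00, 143.00).
top flange: A = 110 × 28 = 3080.00, centroid at (80.00, 282.00).
ΣA = 12460.00 cm², ΣAx_c = 996800.00 cm³, ΣAy_c = 1823980.00 cm³.
x_c = 996800.00/12460.00 = 80.00 cm; y_c = 1823980.00/12460.00 = 146.39 cm.

x_c = 80.00 cm, y_c = 146.39 cm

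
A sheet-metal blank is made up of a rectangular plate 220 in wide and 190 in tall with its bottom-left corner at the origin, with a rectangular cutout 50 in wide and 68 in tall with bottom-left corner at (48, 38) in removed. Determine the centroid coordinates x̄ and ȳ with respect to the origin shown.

plate: A = 220 × 190 = 41800.00, centroid at (110.00, 95.00).
hole: A = −(50 × 68) = -3400.00, centroid at (73.00, 72.00).
ΣA = 38400.00 in²
ΣAx̄ = (41800.00)(110.00) + (-3400.00)(73.00) = 4349800.00 in³
ΣAȳ = (41800.00)(95.00) + (-3400.00)(72.00) = 3726200.00 in³
x̄ = 4349800.00 / 38400.00 = 113.28 in
ȳ = 3726200.00 / 38400.00 = 97.04 in

x̄ = 113.28 in, ȳ = 97.04 in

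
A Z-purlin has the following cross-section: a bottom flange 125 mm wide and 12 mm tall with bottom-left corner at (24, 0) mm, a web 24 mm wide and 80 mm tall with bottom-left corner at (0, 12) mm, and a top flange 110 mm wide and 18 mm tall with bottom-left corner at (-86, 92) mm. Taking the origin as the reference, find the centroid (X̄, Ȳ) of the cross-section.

Part | A | x̄ᵢ | ȳᵢ | A·x̄ᵢ | A·ȳᵢ
bottom flange | 1500.00 | 86.50 | 6.00 | 129750.00 | 9000.00
web | 1920.00 | 12.00 | 52.00 | 23040.00 | 99840.00
top flange | 1980.00 | -31.00 | 101.00 | -61380.00 | 199980.00
Σ | 5400.00 |  |  | 91410.00 | 308820.00
X̄ = 91410.00 / 5400.00 = 16.93 mm
Ȳ = 308820.00 / 5400.00 = 57.19 mm

X̄ = 16.93 mm, Ȳ = 57.19 mm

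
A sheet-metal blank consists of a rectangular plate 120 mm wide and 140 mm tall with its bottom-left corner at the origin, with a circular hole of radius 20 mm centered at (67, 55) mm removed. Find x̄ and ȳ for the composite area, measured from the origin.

x̄ = 59.43 mm, ȳ = 71.21 mm

Part | A | x̄ᵢ | ȳᵢ | A·x̄ᵢ | A·ȳᵢ
plate | 16800.00 | 60.00 | 70.00 | 1008000.00 | 1176000.00
hole | -1256.64 | 67.00 | 55.00 | -84194.68 | -69115.04
Σ | 15543.36 |  |  | 923805.32 | 1106884.96
x̄ = 923805.32 / 15543.36 = 59.43 mm
ȳ = 1106884.96 / 15543.36 = 71.21 mm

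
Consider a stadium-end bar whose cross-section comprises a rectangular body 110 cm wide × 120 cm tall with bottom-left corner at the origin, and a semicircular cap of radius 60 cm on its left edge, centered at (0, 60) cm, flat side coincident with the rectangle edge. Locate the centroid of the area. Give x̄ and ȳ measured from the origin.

Part | A | x̄ᵢ | ȳᵢ | A·x̄ᵢ | A·ȳᵢ
rectangular body | 13200.00 | 55.00 | 60.00 | 726000.00 | 792000.00
semicircular end | 5654.87 | -25.46 | 60.00 | -144000.00 | 339292.01
Σ | 18854.87 |  |  | 582000.00 | 1131292.01
x̄ = 582000.00 / 18854.87 = 30.87 cm
ȳ = 1131292.01 / 18854.87 = 60.00 cm

x̄ = 30.87 cm, ȳ = 60.00 cm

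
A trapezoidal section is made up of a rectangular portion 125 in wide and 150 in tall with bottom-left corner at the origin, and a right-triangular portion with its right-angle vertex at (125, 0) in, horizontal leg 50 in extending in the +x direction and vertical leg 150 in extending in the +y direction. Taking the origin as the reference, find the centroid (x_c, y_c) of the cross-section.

x_c = 75.69 in, y_c = 70.83 in

rectangular portion: A = 125 × 150 = 18750.00, centroid at (62.50, 75.00).
triangular portion: A = ½·50·150 = 3750.00, centroid at (141.67, 50.00).
ΣA = 22500.00 in²
ΣAx_c = (18750.00)(62.50) + (3750.00)(141.67) = 1703125.00 in³
ΣAy_c = (18750.00)(75.00) + (3750.00)(50.00) = 1593750.00 in³
x_c = 1703125.00 / 22500.00 = 75.69 in
y_c = 1593750.00 / 22500.00 = 70.83 in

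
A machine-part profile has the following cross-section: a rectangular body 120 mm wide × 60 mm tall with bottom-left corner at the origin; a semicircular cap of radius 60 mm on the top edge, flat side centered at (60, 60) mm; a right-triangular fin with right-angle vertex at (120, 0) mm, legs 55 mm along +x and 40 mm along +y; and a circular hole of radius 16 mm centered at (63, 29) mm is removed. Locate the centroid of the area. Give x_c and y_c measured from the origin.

rectangular body: A = 120 × 60 = 7200.00, centroid at (60.00, 30.00).
semicircular top: A = ½π·60² = 5654.87, centroid at (60.00, 85.46).
triangular fin: A = ½·55·40 = 1100.00, centroid at (138.33, 13.33).
hole: A = −π·16² = -804.25, centroid at (63.00, 29.00).
ΣA = 13150.62 mm²
ΣAx_c = (7200.00)(60.00) + (5654.87)(60.00) + (1100.00)(138.33) + (-804.25)(63.00) = 872791.07 mm³
ΣAy_c = (7200.00)(30.00) + (5654.87)(85.46) + (1100.00)(13.33) + (-804.25)(29.00) = 690635.49 mm³
x_c = 872791.07 / 13150.62 = 66.37 mm
y_c = 690635.49 / 13150.62 = 52.52 mm

x_c = 66.37 mm, y_c = 52.52 mm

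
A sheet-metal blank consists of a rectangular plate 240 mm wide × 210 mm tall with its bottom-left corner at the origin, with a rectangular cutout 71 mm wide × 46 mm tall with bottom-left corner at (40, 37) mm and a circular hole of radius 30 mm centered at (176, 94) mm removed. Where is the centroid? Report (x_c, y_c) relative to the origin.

plate: A = 240 × 210 = 50400.00, centroid at (120.00, 105.00).
hole 1: A = −(71 × 46) = -3266.00, centroid at (75.50, 60.00).
hole 2: A = −π·30² = -2827.43, centroid at (176.00, 94.00).
ΣA = 44306.57 mm², ΣAx_c = 5303788.72 mm³, ΣAy_c = 4830261.26 mm³.
x_c = 5303788.72/44306.57 = 119.71 mm; y_c = 4830261.26/44306.57 = 109.02 mm.

x_c = 119.71 mm, y_c = 109.02 mm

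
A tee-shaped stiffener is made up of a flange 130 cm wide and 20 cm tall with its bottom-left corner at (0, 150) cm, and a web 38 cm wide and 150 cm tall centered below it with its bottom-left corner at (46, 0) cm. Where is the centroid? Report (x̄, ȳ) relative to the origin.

web: A = 38 × 150 = 5700.00, centroid at (65.00, 75.00).
flange: A = 130 × 20 = 2600.00, centroid at (65.00, 160.00).
ΣA = 8300.00 cm²
ΣAx̄ = (5700.00)(65.00) + (2600.00)(65.00) = 539500.00 cm³
ΣAȳ = (5700.00)(75.00) + (2600.00)(160.00) = 843500.00 cm³
x̄ = 539500.00 / 8300.00 = 65.00 cm
ȳ = 843500.00 / 8300.00 = 101.63 cm

x̄ = 65.00 cm, ȳ = 101.63 cm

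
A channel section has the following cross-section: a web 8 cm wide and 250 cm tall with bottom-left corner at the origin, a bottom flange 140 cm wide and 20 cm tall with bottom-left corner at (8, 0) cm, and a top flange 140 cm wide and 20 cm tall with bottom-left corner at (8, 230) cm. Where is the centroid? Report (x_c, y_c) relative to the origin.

x_c = 58.53 cm, y_c = 125.00 cm

web: A = 8 × 250 = 2000.00, centroid at (4.00, 125.00).
bottom flange: A = 140 × 20 = 2800.00, centroid at (78.00, 10.00).
top flange: A = 140 × 20 = 2800.00, centroid at (78.00, 240.00).
ΣA = 7600.00 cm², ΣAx_c = 444800.00 cm³, ΣAy_c = 950000.00 cm³.
x_c = 444800.00/7600.00 = 58.53 cm; y_c = 950000.00/7600.00 = 125.00 cm.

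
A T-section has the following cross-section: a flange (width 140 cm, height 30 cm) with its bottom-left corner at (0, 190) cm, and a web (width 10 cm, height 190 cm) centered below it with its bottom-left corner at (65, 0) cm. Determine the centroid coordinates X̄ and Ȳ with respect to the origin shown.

X̄ = 70.00 cm, Ȳ = 170.74 cm

web: A = 10 × 190 = 1900.00, centroid at (70.00, 95.00).
flange: A = 140 × 30 = 4200.00, centroid at (70.00, 205.00).
ΣA = 6100.00 cm²
ΣAX̄ = (1900.00)(70.00) + (4200.00)(70.00) = 427000.00 cm³
ΣAȲ = (1900.00)(95.00) + (4200.00)(205.00) = 1041500.00 cm³
X̄ = 427000.00 / 6100.00 = 70.00 cm
Ȳ = 1041500.00 / 6100.00 = 170.74 cm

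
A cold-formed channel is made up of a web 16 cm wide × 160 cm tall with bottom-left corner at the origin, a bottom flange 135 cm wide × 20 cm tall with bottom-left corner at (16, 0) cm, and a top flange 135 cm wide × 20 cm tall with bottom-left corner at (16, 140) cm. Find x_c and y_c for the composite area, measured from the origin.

Part | A | x̄ᵢ | ȳᵢ | A·x̄ᵢ | A·ȳᵢ
web | 2560.00 | 8.00 | 80.00 | 20480.00 | 204800.00
bottom flange | 2700.00 | 83.50 | 10.00 | 225450.00 | 27000.00
top flange | 2700.00 | 83.50 | 150.00 | 225450.00 | 405000.00
Σ | 7960.00 |  |  | 471380.00 | 636800.00
x_c = 471380.00 / 7960.00 = 59.22 cm
y_c = 636800.00 / 7960.00 = 80.00 cm

x_c = 59.22 cm, y_c = 80.00 cm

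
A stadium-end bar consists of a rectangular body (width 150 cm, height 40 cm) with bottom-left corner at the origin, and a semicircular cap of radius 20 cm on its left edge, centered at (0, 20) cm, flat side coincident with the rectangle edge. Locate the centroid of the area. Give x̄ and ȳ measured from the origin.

rectangular body: A = 150 × 40 = 6000.00, centroid at (75.00, 20.00).
semicircular end: A = ½π·20² = 628.32, centroid at (-8.49, 20.00).
ΣA = 6628.32 cm²
ΣAx̄ = (6000.00)(75.00) + (628.32)(-8.49) = 444666.67 cm³
ΣAȳ = (6000.00)(20.00) + (628.32)(20.00) = 132566.37 cm³
x̄ = 444666.67 / 6628.32 = 67.09 cm
ȳ = 132566.37 / 6628.32 = 20.00 cm

x̄ = 67.09 cm, ȳ = 20.00 cm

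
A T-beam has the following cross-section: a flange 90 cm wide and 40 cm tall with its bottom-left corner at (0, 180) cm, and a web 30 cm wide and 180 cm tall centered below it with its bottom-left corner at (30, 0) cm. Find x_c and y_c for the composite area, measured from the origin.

x_c = 45.00 cm, y_c = 134.00 cm

web: A = 30 × 180 = 5400.00, centroid at (45.00, 90.00).
flange: A = 90 × 40 = 3600.00, centroid at (45.00, 200.00).
ΣA = 9000.00 cm²
ΣAx_c = (5400.00)(45.00) + (3600.00)(45.00) = 405000.00 cm³
ΣAy_c = (5400.00)(90.00) + (3600.00)(200.00) = 1206000.00 cm³
x_c = 405000.00 / 9000.00 = 45.00 cm
y_c = 1206000.00 / 9000.00 = 134.00 cm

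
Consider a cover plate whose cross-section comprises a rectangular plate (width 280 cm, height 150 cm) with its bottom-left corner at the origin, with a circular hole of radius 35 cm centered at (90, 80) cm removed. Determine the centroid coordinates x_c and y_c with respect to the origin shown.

plate: A = 280 × 150 = 42000.00, centroid at (140.00, 75.00).
hole: A = −π·35² = -3848.45, centroid at (90.00, 80.00).
ΣA = 38151.55 cm², ΣAx_c = 5533639.41 cm³, ΣAy_c = 2842123.92 cm³.
x_c = 5533639.41/38151.55 = 145.04 cm; y_c = 2842123.92/38151.55 = 74.50 cm.

x_c = 145.04 cm, y_c = 74.50 cm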